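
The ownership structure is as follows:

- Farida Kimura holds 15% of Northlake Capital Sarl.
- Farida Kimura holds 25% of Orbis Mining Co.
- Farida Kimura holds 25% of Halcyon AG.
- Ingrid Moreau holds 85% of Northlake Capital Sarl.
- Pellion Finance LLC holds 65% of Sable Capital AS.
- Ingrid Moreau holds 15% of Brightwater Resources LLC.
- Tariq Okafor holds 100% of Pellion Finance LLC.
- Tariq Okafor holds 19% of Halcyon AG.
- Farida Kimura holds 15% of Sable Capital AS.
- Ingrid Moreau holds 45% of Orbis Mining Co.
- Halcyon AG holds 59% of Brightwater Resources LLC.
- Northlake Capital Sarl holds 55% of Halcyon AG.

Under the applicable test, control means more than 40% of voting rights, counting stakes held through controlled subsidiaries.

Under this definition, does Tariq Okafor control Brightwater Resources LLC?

No

Tariq holds 100% of Pellion, so Tariq controls Pellion.
Pellion holds 65% of Sable, so Tariq controls Sable.
Neither Tariq nor any entity Tariq controls holds any voting interest in Brightwater.
So Tariq does not control Brightwater.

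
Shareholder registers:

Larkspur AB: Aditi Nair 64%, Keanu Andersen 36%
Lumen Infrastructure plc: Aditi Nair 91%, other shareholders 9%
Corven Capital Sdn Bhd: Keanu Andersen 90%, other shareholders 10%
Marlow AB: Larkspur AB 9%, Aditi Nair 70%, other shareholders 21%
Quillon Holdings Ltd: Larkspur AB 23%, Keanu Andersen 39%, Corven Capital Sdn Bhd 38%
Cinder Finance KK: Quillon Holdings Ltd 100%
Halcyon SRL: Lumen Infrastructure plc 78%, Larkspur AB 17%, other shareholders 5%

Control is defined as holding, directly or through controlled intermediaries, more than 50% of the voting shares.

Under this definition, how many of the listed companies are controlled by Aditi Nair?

Aditi holds 64% of Larkspur, so Aditi controls Larkspur.
Aditi holds 91% of Lumen, so Aditi controls Lumen.
Larkspur and Aditi together hold 9% + 70% = 79% of Marlow, so Aditi controls Marlow.
Lumen and Larkspur together hold 78% + 17% = 95% of Halcyon, so Aditi controls Halcyon.
No other company's threshold is met.
Aditi controls 4 companies.

4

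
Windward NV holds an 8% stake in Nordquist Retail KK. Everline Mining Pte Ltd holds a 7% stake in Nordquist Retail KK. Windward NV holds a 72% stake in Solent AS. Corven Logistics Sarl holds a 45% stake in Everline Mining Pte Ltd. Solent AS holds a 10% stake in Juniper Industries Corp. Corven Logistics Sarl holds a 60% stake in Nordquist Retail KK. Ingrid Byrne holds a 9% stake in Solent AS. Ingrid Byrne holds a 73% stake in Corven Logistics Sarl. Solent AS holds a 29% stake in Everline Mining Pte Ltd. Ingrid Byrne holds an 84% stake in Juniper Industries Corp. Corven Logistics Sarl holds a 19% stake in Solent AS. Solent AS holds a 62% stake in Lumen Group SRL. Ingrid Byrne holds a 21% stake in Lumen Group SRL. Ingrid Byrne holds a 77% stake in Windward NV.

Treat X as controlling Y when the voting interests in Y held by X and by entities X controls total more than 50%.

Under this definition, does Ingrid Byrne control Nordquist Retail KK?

Ingrid holds 73% of Corven, so Ingrid controls Corven.
Ingrid holds 77% of Windward, so Ingrid controls Windward.
Ingrid and Windward and Corven together hold 9% + 72% + 19% = 100% of Solent, so Ingrid controls Solent.
Solent and Corven together hold 29% + 45% = 74% of Everline, so Ingrid controls Everline.
Corven and Everline and Windward together hold 60% + 7% + 8% = 75% of Nordquist, so Ingrid controls Nordquist.

Yes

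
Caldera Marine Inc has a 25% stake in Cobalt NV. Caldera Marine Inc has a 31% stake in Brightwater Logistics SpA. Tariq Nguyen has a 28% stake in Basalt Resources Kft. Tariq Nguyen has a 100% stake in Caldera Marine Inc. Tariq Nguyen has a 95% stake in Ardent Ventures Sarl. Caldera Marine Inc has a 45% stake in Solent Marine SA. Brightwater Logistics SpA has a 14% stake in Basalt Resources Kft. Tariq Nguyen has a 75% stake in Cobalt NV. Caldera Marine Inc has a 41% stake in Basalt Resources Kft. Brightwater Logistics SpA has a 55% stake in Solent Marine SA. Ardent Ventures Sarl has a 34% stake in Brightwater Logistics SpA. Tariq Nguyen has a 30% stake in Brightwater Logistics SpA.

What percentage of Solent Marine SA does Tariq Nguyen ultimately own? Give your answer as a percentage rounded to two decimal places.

Tariq reaches Solent along 4 paths.
Via Brightwater: 30% × 55% = 16.5%.
Via Caldera → Brightwater: 100% × 31% × 55% = 17.05%.
Via Ardent → Brightwater: 95% × 34% × 55% = 17.765%.
Via Caldera: 100% × 45% = 45%.
Total: 16.5% + 17.05% + 17.765% + 45% = 96.315%.
Rounded: 96.32%.

96.32%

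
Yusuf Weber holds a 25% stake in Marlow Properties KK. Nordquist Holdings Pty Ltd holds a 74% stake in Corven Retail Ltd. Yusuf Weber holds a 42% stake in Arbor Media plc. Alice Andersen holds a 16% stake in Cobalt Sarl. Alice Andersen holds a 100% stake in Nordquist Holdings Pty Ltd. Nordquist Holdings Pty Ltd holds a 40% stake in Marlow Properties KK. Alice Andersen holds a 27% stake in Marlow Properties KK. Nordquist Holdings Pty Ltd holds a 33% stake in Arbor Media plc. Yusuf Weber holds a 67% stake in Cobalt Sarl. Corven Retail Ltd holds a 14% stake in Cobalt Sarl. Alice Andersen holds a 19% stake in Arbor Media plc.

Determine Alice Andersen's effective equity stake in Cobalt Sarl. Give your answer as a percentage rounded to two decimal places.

Alice reaches Cobalt along 2 paths.
Direct stake: 16% = 16%.
Via Nordquist → Corven: 100% × 74% × 14% = 10.36%.
Total: 16% + 10.36% = 26.36%.

26.36%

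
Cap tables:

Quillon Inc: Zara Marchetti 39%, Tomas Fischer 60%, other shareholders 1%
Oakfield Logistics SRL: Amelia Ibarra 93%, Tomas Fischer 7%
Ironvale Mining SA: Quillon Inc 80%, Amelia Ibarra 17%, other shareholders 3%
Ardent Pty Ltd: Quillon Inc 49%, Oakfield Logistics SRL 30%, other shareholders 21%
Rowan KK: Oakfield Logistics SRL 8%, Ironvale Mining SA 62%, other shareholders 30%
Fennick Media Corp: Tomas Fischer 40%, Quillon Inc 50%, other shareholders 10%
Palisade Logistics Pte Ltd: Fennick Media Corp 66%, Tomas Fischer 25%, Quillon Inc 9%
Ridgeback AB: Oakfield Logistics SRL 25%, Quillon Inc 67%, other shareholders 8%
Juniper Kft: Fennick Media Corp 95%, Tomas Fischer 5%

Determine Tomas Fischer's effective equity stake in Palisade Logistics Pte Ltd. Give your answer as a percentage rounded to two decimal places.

76.60%

Tomas reaches Palisade along 4 paths.
Via Fennick: 40% × 66% = 26.4%.
Via Quillon → Fennick: 60% × 50% × 66% = 19.8%.
Direct stake: 25% = 25%.
Via Quillon: 60% × 9% = 5.4%.
Total: 26.4% + 19.8% + 25% + 5.4% = 76.6%.
Rounded: 76.60%.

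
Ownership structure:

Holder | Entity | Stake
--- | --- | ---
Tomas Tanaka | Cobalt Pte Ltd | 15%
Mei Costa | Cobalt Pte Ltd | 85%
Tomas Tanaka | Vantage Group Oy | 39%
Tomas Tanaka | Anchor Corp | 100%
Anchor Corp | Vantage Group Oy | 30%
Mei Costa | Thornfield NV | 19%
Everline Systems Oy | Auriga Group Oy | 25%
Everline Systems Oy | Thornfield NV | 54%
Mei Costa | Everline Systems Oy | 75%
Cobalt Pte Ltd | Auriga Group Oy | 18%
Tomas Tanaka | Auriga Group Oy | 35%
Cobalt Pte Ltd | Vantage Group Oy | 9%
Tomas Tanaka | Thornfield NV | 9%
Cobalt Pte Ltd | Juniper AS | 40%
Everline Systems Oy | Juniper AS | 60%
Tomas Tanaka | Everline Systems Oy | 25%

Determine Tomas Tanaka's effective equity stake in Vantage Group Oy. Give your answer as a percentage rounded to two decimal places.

Tomas reaches Vantage along 3 paths.
Via Cobalt: 15% × 9% = 1.35%.
Via Anchor: 100% × 30% = 30%.
Direct stake: 39% = 39%.
Total: 1.35% + 30% + 39% = 70.35%.

70.35%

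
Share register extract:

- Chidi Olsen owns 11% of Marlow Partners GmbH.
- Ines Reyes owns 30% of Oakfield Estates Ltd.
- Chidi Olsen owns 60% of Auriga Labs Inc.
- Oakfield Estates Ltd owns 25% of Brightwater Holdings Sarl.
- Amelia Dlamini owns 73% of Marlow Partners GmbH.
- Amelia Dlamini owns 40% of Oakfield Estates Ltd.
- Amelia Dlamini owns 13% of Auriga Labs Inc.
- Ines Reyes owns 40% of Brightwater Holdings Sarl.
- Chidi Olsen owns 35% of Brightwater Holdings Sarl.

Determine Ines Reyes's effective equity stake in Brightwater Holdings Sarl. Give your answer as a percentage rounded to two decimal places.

47.50%

Ines reaches Brightwater along 2 paths.
Via Oakfield: 30% × 25% = 7.5%.
Direct stake: 40% = 40%.
Total: 7.5% + 40% = 47.5%.
Rounded: 47.50%.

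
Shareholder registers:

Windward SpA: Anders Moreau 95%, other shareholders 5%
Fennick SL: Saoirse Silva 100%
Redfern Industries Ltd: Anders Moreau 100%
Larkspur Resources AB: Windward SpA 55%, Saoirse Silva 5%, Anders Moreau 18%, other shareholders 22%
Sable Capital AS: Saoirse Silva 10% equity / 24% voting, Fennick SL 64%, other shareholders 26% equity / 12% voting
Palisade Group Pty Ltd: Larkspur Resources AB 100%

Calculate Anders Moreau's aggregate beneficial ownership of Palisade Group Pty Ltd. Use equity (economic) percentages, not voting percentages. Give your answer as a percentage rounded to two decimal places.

Anders reaches Palisade along 2 paths.
Via Windward → Larkspur: 95% × 55% × 100% = 52.25%.
Via Larkspur: 18% × 100% = 18%.
Total: 52.25% + 18% = 70.25%.

70.25%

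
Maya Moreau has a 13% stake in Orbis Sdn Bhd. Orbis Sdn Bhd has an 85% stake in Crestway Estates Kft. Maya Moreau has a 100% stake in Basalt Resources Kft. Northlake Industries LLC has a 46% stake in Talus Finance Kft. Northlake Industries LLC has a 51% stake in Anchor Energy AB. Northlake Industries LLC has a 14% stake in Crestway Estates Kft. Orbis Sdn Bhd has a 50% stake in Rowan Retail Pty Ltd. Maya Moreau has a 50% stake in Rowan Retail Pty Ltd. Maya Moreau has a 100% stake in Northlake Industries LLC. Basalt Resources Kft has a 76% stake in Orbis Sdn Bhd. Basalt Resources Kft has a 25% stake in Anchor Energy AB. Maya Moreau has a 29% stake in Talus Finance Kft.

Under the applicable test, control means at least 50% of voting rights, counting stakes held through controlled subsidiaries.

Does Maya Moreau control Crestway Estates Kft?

Yes

Maya holds 100% of Basalt, so Maya controls Basalt.
Maya and Basalt together hold 13% + 76% = 89% of Orbis, so Maya controls Orbis.
Maya holds 100% of Northlake, so Maya controls Northlake.
Northlake and Orbis together hold 14% + 85% = 99% of Crestway, so Maya controls Crestway.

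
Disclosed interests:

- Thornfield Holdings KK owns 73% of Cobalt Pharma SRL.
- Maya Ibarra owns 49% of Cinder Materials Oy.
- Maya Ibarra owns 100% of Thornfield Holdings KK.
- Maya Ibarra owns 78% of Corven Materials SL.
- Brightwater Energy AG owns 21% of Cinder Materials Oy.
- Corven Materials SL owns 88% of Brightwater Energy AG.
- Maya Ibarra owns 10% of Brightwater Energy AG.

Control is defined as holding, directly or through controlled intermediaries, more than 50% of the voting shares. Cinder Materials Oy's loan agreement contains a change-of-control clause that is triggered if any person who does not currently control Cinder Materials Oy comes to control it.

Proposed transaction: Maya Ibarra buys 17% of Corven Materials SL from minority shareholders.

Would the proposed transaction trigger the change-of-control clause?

The purchase changes only Maya's holdings, so Maya is the only person who could newly come to control Cinder.
Maya holds 78% of Corven, so Maya controls Corven.
Maya and Corven together hold 10% + 88% = 98% of Brightwater, so Maya controls Brightwater.
Brightwater and Maya together hold 21% + 49% = 70% of Cinder, so Maya controls Cinder.
So Maya already controls Cinder before the transaction.
After the purchase, Maya's direct stake in Corven rises to 78% + 17% = 95%.
Maya controlled Cinder already, so this is not a new person acquiring control; every other person's position is unchanged or reduced.
No new person acquires control, so the clause is not triggered.

No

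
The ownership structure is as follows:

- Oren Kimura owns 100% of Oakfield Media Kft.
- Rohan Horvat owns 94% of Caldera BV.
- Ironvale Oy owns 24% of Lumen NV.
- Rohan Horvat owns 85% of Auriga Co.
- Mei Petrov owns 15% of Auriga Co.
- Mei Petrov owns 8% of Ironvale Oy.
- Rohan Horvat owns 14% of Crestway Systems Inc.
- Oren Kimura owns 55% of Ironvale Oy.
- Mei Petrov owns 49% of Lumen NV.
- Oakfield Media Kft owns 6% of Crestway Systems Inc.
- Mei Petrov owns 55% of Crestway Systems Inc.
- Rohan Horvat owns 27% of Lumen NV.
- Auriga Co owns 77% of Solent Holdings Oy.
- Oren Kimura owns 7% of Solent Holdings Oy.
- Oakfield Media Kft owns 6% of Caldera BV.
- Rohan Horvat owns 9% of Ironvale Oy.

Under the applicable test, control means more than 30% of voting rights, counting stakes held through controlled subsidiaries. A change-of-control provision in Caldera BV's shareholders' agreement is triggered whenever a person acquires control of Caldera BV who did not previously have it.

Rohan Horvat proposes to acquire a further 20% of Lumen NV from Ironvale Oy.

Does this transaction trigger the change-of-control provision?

The purchase adds only to Rohan's holdings (Ironvale's stake shrinks), so Rohan is the only person who could newly come to control Caldera.
Rohan holds 94% of Caldera, so Rohan controls Caldera.
So Rohan already controls Caldera before the transaction.
After the purchase, Rohan's direct stake in Lumen rises to 27% + 20% = 47%, and Ironvale's stake falls to 4%.
Rohan controlled Caldera already, so this is not a new person acquiring control; every other person's position is unchanged or reduced.
No new person acquires control, so the clause is not triggered.

No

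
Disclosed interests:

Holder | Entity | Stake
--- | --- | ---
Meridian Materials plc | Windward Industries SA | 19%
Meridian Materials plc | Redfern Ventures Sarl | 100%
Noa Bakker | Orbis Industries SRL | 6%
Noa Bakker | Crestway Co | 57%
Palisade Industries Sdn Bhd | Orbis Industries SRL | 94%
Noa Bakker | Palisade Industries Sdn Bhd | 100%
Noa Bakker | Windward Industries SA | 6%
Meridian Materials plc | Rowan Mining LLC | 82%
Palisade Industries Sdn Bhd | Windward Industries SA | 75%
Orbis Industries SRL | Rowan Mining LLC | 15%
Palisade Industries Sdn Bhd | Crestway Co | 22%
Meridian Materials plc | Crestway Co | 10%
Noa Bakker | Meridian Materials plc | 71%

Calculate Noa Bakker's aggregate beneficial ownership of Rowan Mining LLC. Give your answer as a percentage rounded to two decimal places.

Noa reaches Rowan along 3 paths.
Via Palisade → Orbis: 100% × 94% × 15% = 14.1%.
Via Orbis: 6% × 15% = 0.9%.
Via Meridian: 71% × 82% = 58.22%.
Total: 14.1% + 0.9% + 58.22% = 73.22%.

73.22%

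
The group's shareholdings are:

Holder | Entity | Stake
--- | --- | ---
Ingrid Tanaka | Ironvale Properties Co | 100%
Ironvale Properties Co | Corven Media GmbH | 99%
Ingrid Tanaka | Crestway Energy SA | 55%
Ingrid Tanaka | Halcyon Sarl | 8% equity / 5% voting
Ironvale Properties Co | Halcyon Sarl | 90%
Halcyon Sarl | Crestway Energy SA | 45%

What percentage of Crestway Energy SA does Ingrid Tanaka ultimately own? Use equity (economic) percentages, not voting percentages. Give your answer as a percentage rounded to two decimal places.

Ingrid reaches Crestway along 3 paths.
Via Halcyon: 8% × 45% = 3.6%.
Via Ironvale → Halcyon: 100% × 90% × 45% = 40.5%.
Direct stake: 55% = 55%.
Total: 3.6% + 40.5% + 55% = 99.1%.
Rounded: 99.10%.

99.10%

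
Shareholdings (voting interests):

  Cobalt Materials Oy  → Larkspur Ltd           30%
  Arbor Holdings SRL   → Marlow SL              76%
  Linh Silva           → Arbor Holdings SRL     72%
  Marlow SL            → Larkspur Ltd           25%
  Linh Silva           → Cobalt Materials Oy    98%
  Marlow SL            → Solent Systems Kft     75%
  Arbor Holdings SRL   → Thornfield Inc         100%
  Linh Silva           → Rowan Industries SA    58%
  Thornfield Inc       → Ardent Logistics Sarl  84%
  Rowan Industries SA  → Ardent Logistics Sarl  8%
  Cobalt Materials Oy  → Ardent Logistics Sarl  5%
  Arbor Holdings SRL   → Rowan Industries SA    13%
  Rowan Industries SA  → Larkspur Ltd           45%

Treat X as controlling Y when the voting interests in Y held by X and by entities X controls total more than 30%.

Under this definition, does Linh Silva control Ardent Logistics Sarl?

Linh holds 72% of Arbor, so Linh controls Arbor.
Arbor holds 100% of Thornfield, so Linh controls Thornfield.
Linh holds 98% of Cobalt, so Linh controls Cobalt.
Linh and Arbor together hold 58% + 13% = 71% of Rowan, so Linh controls Rowan.
Cobalt and Rowan and Thornfield together hold 5% + 8% + 84% = 97% of Ardent, so Linh controls Ardent.

Yes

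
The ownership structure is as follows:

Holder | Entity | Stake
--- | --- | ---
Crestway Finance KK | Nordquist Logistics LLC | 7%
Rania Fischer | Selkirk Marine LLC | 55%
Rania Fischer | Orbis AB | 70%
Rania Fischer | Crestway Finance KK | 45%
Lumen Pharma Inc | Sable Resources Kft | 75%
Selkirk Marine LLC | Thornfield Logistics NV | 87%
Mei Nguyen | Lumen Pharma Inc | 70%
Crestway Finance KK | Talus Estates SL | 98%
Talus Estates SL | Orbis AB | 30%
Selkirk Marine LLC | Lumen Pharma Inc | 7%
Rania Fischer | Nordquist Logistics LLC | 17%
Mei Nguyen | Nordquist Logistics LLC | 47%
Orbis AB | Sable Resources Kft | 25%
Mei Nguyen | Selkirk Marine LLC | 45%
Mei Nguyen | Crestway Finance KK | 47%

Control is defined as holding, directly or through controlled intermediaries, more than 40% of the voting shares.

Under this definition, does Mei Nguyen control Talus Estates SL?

Mei holds 47% of Crestway, so Mei controls Crestway.
Crestway holds 98% of Talus, so Mei controls Talus.

Yes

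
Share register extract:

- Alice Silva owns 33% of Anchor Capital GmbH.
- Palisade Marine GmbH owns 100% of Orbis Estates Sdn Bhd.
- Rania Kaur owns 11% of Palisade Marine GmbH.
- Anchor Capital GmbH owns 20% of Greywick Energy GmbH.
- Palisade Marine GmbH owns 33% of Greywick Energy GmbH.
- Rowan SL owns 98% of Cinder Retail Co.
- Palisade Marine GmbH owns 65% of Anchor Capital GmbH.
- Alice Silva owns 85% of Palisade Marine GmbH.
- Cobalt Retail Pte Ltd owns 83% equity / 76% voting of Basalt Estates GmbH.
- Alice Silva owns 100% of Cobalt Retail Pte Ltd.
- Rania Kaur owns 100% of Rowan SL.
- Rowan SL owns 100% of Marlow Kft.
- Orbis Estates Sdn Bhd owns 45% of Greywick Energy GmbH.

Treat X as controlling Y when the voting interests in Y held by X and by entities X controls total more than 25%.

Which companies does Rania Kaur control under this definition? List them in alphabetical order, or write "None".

Rania holds 100% of Rowan, so Rania controls Rowan.
Rowan holds 98% of Cinder, so Rania controls Cinder.
Rowan holds 100% of Marlow, so Rania controls Marlow.
No other company's threshold is met.

Cinder Retail Co, Marlow Kft, Rowan SL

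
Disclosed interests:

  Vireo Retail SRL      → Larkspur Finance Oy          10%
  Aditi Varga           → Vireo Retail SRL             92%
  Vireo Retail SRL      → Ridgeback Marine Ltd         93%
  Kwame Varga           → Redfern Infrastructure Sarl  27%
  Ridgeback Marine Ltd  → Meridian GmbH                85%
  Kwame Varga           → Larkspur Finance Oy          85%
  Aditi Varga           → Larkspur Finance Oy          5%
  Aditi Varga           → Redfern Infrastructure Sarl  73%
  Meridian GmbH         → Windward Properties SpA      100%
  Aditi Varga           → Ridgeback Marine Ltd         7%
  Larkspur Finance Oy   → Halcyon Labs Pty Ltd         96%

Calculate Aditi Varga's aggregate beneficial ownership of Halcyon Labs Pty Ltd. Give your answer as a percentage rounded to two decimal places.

Aditi reaches Halcyon along 2 paths.
Via Vireo → Larkspur: 92% × 10% × 96% = 8.832%.
Via Larkspur: 5% × 96% = 4.8%.
Total: 8.832% + 4.8% = 13.632%.
Rounded: 13.63%.

13.63%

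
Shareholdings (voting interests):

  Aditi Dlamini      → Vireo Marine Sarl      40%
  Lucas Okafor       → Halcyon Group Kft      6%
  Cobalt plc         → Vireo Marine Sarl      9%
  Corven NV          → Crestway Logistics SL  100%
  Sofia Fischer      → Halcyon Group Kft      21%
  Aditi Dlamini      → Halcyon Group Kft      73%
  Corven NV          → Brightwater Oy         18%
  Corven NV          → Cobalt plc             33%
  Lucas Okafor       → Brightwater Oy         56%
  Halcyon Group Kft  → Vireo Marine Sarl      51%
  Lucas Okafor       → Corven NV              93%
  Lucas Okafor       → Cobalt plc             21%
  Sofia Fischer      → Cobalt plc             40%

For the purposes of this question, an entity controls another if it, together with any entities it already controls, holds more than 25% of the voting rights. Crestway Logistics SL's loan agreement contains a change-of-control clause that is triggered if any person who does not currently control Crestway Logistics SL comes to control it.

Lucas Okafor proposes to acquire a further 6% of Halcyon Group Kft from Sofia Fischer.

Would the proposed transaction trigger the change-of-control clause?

No

The purchase adds only to Lucas's holdings (Sofia's stake shrinks), so Lucas is the only person who could newly come to control Crestway.
Lucas holds 93% of Corven, so Lucas controls Corven.
Corven holds 100% of Crestway, so Lucas controls Crestway.
So Lucas already controls Crestway before the transaction.
After the purchase, Lucas's direct stake in Halcyon rises to 6% + 6% = 12%, and Sofia's stake falls to 15%.
Lucas controlled Crestway already, so this is not a new person acquiring control; every other person's position is unchanged or reduced.
No new person acquires control, so the clause is not triggered.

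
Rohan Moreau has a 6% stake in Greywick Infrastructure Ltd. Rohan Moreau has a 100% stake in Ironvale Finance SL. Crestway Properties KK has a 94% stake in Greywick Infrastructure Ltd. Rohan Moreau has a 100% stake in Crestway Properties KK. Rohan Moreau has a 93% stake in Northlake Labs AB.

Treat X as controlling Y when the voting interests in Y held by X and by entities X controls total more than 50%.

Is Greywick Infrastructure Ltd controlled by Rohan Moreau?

Yes

Rohan holds 100% of Crestway, so Rohan controls Crestway.
Rohan and Crestway together hold 6% + 94% = 100% of Greywick, so Rohan controls Greywick.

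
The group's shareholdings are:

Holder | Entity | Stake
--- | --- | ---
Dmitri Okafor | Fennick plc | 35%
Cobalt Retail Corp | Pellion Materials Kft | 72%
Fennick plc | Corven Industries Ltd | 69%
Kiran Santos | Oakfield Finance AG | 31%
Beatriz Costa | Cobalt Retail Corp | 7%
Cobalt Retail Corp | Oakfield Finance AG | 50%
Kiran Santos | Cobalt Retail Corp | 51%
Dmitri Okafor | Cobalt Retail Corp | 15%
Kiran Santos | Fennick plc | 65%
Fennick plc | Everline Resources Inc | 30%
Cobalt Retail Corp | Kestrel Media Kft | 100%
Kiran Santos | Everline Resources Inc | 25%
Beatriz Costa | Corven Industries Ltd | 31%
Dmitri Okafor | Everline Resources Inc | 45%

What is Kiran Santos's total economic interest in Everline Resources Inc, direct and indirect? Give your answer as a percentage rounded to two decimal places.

Kiran reaches Everline along 2 paths.
Via Fennick: 65% × 30% = 19.5%.
Direct stake: 25% = 25%.
Total: 19.5% + 25% = 44.5%.
Rounded: 44.50%.

44.50%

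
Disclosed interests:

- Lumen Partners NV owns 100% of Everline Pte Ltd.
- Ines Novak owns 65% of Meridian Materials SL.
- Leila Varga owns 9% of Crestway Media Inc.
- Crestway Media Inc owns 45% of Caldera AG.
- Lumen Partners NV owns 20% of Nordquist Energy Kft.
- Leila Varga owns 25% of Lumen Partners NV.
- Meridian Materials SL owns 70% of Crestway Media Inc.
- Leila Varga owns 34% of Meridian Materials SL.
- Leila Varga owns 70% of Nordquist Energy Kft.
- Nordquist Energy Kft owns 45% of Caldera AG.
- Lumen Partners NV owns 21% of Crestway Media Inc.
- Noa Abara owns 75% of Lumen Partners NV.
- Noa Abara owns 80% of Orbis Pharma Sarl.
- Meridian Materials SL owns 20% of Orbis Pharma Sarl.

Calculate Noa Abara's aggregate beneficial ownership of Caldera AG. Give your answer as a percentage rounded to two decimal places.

Noa reaches Caldera along 2 paths.
Via Lumen → Crestway: 75% × 21% × 45% = 7.0875%.
Via Lumen → Nordquist: 75% × 20% × 45% = 6.75%.
Total: 7.0875% + 6.75% = 13.8375%.
Rounded: 13.84%.

13.84%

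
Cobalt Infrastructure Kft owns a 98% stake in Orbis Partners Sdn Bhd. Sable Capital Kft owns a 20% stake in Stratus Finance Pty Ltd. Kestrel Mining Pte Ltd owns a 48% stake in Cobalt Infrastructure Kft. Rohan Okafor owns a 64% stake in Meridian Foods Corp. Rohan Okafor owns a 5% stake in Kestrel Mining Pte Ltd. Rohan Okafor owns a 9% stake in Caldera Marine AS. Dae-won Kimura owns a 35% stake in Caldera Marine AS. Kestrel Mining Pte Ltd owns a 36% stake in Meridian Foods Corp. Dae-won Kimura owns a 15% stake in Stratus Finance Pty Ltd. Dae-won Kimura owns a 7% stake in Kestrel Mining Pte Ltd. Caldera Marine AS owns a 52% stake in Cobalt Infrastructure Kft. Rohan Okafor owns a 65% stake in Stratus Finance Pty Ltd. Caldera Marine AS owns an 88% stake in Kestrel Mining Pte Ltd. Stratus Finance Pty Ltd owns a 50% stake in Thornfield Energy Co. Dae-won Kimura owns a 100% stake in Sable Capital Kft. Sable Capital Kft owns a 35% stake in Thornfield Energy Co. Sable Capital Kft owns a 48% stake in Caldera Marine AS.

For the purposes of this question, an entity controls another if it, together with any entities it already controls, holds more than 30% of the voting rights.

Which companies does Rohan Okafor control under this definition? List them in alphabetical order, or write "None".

Meridian Foods Corp, Stratus Finance Pty Ltd, Thornfield Energy Co

Rohan holds 65% of Stratus, so Rohan controls Stratus.
Stratus holds 50% of Thornfield, so Rohan controls Thornfield.
Rohan holds 64% of Meridian, so Rohan controls Meridian.
No other company's threshold is met.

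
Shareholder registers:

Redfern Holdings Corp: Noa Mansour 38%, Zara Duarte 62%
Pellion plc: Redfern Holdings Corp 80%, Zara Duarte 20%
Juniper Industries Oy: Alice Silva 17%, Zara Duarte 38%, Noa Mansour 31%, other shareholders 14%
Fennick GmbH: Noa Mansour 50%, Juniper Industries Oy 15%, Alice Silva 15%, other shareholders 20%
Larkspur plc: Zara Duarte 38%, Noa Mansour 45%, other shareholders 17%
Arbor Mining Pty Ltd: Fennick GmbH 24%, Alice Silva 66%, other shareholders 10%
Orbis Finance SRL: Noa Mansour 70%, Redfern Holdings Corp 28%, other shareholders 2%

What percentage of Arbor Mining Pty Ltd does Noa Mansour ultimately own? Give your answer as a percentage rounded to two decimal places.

13.12%

Noa reaches Arbor along 2 paths.
Via Fennick: 50% × 24% = 12%.
Via Juniper → Fennick: 31% × 15% × 24% = 1.116%.
Total: 12% + 1.116% = 13.116%.
Rounded: 13.12%.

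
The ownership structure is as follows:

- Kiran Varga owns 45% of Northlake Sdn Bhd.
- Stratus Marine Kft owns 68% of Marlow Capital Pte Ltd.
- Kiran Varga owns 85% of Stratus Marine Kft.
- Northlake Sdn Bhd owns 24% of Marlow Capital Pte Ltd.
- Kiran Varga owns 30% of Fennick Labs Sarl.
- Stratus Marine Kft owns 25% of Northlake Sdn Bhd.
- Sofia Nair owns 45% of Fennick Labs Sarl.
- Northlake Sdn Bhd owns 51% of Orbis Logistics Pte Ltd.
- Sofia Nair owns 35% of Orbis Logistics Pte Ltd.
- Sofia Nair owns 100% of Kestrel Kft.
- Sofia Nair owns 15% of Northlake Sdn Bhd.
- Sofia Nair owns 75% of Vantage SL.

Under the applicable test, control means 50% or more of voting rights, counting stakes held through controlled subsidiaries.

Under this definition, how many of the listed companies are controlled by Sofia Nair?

2

Sofia holds 100% of Kestrel, so Sofia controls Kestrel.
Sofia holds 75% of Vantage, so Sofia controls Vantage.
No other company's threshold is met.
Sofia controls 2 companies.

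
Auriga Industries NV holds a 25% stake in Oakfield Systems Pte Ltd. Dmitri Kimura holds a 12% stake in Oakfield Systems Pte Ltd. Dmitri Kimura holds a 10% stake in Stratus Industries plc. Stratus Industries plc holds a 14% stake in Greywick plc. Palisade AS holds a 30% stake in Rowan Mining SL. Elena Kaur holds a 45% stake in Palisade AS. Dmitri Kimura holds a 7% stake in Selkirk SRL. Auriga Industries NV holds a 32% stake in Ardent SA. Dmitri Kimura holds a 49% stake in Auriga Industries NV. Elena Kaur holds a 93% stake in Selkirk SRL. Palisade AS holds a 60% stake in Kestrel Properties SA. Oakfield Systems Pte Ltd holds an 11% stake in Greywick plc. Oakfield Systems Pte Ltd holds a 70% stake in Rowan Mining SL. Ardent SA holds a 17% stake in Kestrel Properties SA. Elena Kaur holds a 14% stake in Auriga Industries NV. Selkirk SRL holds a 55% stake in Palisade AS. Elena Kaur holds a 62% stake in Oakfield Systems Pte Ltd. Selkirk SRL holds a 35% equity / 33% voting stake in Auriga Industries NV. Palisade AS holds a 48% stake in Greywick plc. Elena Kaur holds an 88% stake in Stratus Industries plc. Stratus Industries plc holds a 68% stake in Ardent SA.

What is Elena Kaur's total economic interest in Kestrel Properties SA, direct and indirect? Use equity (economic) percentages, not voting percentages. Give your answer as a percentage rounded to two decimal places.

Elena reaches Kestrel along 5 paths.
Via Selkirk → Palisade: 93% × 55% × 60% = 30.69%.
Via Palisade: 45% × 60% = 27%.
Via Stratus → Ardent: 88% × 68% × 17% = 10.1728%.
Via Auriga → Ardent: 14% × 32% × 17% = 0.7616%.
Via Selkirk → Auriga → Ardent: 93% × 35% × 32% × 17% = 1.77072%.
Total: 30.69% + 27% + 10.1728% + 0.7616% + 1.77072% = 70.39512%.
Rounded: 70.40%.

70.40%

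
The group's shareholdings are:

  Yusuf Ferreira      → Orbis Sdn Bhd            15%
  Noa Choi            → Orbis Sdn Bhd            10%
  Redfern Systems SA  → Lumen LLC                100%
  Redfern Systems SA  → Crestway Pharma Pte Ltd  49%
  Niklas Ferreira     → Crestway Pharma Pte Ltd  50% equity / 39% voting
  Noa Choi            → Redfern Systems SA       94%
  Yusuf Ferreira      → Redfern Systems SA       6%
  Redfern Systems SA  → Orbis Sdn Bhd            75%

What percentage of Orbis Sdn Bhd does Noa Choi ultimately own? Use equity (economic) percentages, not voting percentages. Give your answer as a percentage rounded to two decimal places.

80.50%

Noa reaches Orbis along 2 paths.
Via Redfern: 94% × 75% = 70.5%.
Direct stake: 10% = 10%.
Total: 70.5% + 10% = 80.5%.
Rounded: 80.50%.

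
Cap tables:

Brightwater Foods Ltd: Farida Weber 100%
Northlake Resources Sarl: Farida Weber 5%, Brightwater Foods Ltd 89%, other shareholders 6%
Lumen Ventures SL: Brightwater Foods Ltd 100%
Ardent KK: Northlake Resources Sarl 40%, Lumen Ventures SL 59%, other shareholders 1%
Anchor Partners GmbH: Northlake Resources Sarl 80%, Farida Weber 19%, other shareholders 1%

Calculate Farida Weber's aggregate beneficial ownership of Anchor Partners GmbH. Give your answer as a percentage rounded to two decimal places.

94.20%

Farida reaches Anchor along 3 paths.
Via Northlake: 5% × 80% = 4%.
Via Brightwater → Northlake: 100% × 89% × 80% = 71.2%.
Direct stake: 19% = 19%.
Total: 4% + 71.2% + 19% = 94.2%.
Rounded: 94.20%.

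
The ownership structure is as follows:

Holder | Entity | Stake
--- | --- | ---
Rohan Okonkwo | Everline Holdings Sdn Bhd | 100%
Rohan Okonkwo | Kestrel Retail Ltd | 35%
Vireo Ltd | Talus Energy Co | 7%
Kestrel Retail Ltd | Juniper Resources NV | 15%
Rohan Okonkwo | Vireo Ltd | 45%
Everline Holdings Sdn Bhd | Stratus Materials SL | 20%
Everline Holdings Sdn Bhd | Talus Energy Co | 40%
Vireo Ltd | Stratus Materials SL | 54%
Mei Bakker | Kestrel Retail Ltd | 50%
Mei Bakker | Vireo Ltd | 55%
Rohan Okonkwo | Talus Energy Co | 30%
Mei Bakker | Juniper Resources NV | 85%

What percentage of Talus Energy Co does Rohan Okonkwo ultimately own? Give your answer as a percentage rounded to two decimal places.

73.15%

Rohan reaches Talus along 3 paths.
Direct stake: 30% = 30%.
Via Everline: 100% × 40% = 40%.
Via Vireo: 45% × 7% = 3.15%.
Total: 30% + 40% + 3.15% = 73.15%.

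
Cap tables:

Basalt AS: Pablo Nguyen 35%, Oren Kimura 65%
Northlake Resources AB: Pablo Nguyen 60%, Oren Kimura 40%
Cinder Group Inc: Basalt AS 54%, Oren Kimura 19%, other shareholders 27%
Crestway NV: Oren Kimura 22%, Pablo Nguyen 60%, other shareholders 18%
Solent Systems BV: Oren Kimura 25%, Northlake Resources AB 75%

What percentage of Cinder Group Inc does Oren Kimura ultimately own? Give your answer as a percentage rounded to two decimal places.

Oren reaches Cinder along 2 paths.
Via Basalt: 65% × 54% = 35.1%.
Direct stake: 19% = 19%.
Total: 35.1% + 19% = 54.1%.
Rounded: 54.10%.

54.10%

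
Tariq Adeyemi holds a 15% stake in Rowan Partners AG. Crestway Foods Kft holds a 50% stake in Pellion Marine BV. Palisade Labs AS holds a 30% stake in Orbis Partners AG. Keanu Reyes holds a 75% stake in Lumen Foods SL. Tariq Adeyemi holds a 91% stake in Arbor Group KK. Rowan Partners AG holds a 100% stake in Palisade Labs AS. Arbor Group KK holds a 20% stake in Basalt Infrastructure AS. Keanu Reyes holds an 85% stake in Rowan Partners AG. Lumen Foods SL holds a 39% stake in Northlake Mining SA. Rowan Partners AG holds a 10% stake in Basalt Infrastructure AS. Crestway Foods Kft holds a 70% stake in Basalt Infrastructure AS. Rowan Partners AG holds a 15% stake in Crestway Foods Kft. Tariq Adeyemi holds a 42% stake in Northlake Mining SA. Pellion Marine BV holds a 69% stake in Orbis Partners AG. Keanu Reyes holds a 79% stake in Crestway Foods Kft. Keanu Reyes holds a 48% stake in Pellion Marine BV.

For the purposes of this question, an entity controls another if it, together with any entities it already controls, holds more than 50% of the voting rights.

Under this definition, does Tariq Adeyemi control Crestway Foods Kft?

Tariq holds 91% of Arbor, so Tariq controls Arbor.
Neither Tariq nor any entity Tariq controls holds any voting interest in Crestway.
So Tariq does not control Crestway.

No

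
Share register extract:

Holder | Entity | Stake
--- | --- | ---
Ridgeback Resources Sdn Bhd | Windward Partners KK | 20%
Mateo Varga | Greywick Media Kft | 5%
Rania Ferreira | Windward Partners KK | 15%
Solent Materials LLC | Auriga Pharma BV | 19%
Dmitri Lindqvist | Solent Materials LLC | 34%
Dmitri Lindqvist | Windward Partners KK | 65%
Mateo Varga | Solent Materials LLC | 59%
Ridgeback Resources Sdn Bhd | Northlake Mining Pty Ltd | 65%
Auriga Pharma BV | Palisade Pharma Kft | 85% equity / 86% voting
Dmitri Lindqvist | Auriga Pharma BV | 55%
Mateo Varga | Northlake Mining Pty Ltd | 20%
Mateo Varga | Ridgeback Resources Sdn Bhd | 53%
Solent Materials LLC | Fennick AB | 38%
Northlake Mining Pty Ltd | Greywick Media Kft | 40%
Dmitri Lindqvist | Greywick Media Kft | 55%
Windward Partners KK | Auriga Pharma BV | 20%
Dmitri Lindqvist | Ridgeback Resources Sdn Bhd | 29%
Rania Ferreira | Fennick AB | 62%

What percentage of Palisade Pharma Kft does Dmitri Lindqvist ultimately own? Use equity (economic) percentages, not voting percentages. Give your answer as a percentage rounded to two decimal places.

Dmitri reaches Palisade along 4 paths.
Via Auriga: 55% × 85% = 46.75%.
Via Ridgeback → Windward → Auriga: 29% × 20% × 20% × 85% = 0.986%.
Via Windward → Auriga: 65% × 20% × 85% = 11.05%.
Via Solent → Auriga: 34% × 19% × 85% = 5.491%.
Total: 46.75% + 0.986% + 11.05% + 5.491% = 64.277%.
Rounded: 64.28%.

64.28%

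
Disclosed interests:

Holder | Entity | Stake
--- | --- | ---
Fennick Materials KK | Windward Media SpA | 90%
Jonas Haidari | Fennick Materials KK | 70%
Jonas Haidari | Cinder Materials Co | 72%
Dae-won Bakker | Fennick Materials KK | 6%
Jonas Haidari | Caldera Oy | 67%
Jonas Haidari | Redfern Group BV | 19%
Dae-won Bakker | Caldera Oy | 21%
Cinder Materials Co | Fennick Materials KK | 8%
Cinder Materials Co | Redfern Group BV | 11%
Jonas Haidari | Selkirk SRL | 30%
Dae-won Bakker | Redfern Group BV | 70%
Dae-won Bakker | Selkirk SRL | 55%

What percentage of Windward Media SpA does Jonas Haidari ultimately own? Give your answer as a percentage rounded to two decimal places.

68.18%

Jonas reaches Windward along 2 paths.
Via Fennick: 70% × 90% = 63%.
Via Cinder → Fennick: 72% × 8% × 90% = 5.184%.
Total: 63% + 5.184% = 68.184%.
Rounded: 68.18%.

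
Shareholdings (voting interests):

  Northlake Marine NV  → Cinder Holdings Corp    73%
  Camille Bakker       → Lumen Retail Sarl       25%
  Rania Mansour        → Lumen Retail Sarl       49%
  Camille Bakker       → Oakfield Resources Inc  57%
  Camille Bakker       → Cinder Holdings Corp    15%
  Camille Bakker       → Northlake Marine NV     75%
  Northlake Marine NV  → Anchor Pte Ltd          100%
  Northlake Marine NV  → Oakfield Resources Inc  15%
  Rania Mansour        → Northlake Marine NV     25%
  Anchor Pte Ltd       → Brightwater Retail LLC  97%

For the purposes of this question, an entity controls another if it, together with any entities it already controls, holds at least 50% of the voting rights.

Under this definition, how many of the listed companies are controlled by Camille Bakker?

5

Camille holds 75% of Northlake, so Camille controls Northlake.
Camille and Northlake together hold 15% + 73% = 88% of Cinder, so Camille controls Cinder.
Northlake holds 100% of Anchor, so Camille controls Anchor.
Northlake and Camille together hold 15% + 57% = 72% of Oakfield, so Camille controls Oakfield.
Anchor holds 97% of Brightwater, so Camille controls Brightwater.
No other company's threshold is met.
Camille controls 5 companies.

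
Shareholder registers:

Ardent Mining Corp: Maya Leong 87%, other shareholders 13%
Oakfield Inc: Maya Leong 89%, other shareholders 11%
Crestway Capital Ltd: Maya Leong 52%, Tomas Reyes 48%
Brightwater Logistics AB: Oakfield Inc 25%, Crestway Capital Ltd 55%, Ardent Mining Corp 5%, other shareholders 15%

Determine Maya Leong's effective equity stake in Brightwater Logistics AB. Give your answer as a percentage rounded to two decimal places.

Maya reaches Brightwater along 3 paths.
Via Oakfield: 89% × 25% = 22.25%.
Via Crestway: 52% × 55% = 28.6%.
Via Ardent: 87% × 5% = 4.35%.
Total: 22.25% + 28.6% + 4.35% = 55.2%.
Rounded: 55.20%.

55.20%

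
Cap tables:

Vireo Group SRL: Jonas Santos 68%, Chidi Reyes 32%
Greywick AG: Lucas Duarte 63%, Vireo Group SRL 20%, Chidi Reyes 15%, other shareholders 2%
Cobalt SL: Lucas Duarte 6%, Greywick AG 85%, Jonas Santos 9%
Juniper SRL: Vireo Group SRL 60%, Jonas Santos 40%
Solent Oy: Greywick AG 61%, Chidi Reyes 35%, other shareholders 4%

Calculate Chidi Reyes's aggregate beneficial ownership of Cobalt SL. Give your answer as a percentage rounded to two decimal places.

Chidi reaches Cobalt along 2 paths.
Via Vireo → Greywick: 32% × 20% × 85% = 5.44%.
Via Greywick: 15% × 85% = 12.75%.
Total: 5.44% + 12.75% = 18.19%.

18.19%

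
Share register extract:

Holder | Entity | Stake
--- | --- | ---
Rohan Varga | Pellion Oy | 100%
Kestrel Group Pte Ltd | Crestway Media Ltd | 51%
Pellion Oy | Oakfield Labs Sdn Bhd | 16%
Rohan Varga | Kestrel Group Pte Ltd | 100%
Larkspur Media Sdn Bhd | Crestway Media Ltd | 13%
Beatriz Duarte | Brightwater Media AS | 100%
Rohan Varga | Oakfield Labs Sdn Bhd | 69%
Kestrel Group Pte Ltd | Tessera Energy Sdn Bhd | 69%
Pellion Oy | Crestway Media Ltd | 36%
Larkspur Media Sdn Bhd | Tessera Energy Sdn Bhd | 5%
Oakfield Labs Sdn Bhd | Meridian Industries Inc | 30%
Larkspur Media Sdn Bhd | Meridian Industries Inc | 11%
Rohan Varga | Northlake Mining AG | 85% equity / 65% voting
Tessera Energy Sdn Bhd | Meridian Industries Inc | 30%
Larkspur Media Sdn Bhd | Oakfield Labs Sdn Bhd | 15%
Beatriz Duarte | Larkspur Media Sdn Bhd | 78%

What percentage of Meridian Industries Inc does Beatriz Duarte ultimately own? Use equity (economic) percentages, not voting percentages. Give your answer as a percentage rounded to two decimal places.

13.26%

Beatriz reaches Meridian along 3 paths.
Via Larkspur → Tessera: 78% × 5% × 30% = 1.17%.
Via Larkspur → Oakfield: 78% × 15% × 30% = 3.51%.
Via Larkspur: 78% × 11% = 8.58%.
Total: 1.17% + 3.51% + 8.58% = 13.26%.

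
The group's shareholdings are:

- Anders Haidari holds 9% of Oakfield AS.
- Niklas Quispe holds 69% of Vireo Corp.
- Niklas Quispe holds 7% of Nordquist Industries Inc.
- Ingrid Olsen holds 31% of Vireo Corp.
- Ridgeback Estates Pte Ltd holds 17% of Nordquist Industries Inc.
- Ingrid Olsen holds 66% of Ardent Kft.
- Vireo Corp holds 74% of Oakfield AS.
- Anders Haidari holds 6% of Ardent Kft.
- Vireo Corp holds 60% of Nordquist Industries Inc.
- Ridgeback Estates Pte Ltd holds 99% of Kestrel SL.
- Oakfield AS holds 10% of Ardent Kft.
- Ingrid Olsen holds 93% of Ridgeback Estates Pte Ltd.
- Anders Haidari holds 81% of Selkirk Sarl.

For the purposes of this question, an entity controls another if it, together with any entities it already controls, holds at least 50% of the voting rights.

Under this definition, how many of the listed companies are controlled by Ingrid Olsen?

Ingrid holds 93% of Ridgeback, so Ingrid controls Ridgeback.
Ridgeback holds 99% of Kestrel, so Ingrid controls Kestrel.
Ingrid holds 66% of Ardent, so Ingrid controls Ardent.
No other company's threshold is met.
Ingrid controls 3 companies.

3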